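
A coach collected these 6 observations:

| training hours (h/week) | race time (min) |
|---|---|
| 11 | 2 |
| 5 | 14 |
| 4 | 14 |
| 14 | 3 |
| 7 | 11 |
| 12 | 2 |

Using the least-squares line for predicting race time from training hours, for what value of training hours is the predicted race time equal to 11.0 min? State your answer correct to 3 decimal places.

n = 6, Σx = 53, Σy = 46, Σxy = 291, Σx² = 551
Sxx = Σx² − (Σx)²/n = 551 − 468.166667 = 82.833333
Sxy = Σxy − (Σx)(Σy)/n = 291 − 406.333333 = -115.333333
b = Sxy/Sxx = -115.333333/82.833333 = -1.392354
a = ȳ − b·x̄ = 7.666667 − (-1.392354)·8.833333 = 19.965795
Set a + b·x = 11.0: x = (11.0 − 19.965795) / (-1.392354) = 6.439306

6.439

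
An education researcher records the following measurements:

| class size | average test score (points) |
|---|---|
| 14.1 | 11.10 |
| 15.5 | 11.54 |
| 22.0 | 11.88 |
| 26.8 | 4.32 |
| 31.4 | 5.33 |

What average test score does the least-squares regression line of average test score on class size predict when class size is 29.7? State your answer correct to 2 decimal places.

n = 5, Σx = 109.8, Σy = 44.17, Σxy = 879.878, Σx² = 2627.26
Sxx = Σx² − (Σx)²/n = 2627.26 − 2411.208 = 216.052
Sxy = Σxy − (Σx)(Σy)/n = 879.878 − 969.9732 = -90.0952
b = Sxy/Sxx = -90.0952/216.052 = -0.417007
a = ȳ − b·x̄ = 8.834 − (-0.417007)·21.96 = 17.991474
ŷ(29.7) = a + b·29.7 = 17.991474 + (-0.417007)·29.7 = 5.606366

5.61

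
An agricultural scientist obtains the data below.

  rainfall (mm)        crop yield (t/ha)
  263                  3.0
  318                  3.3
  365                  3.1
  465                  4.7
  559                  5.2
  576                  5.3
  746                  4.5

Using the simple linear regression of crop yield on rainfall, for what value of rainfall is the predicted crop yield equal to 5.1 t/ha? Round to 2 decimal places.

n = 7, Σx = 3292, Σy = 29.1, Σxy = 14472, Σx² = 1720516
Sxx = Σx² − (Σx)²/n = 1720516 − 1548180.571429 = 172335.428571
Sxy = Σxy − (Σx)(Σy)/n = 14472 − 13685.314286 = 786.685714
b = Sxy/Sxx = 786.685714/172335.428571 = 0.004565
a = ȳ − b·x̄ = 4.157143 − 0.004565·470.285714 = 2.010358
Set a + b·x = 5.1: x = (5.1 − 2.010358) / 0.004565 = 676.832861

676.83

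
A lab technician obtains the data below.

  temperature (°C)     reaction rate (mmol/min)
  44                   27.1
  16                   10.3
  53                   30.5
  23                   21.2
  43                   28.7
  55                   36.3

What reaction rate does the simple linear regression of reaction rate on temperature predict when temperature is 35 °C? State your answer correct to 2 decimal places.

n = 6, Σx = 234, Σy = 154.1, Σxy = 6691.9, Σx² = 10404
Sxx = Σx² − (Σx)²/n = 10404 − 9126 = 1278
Sxy = Σxy − (Σx)(Σy)/n = 6691.9 − 6009.9 = 682
b = Sxy/Sxx = 682/1278 = 0.533646
a = ȳ − b·x̄ = 25.683333 − 0.533646·39 = 4.871127
ŷ(35) = a + b·35 = 4.871127 + 0.533646·35 = 23.548748

23.55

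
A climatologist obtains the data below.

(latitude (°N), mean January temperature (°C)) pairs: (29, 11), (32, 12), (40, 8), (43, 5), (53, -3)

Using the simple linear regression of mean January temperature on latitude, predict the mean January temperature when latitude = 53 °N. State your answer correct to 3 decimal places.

n = 5, Σx = 197, Σy = 33, Σxy = 1079, Σx² = 8123
Sxx = Σx² − (Σx)²/n = 8123 − 7761.8 = 361.2
Sxy = Σxy − (Σx)(Σy)/n = 1079 − 1300.2 = -221.2
b = Sxy/Sxx = -221.2/361.2 = -0.612403
a = ȳ − b·x̄ = 6.6 − (-0.612403)·39.4 = 30.728682
ŷ(53) = a + b·53 = 30.728682 + (-0.612403)·53 = -1.728682

-1.729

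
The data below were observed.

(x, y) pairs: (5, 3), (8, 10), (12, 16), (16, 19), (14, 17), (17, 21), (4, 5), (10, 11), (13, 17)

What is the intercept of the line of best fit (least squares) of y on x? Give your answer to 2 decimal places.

n = 9, Σx = 99, Σy = 119, Σxy = 1537, Σx² = 1259
Sxx = Σx² − (Σx)²/n = 1259 − 1089 = 170
Sxy = Σxy − (Σx)(Σy)/n = 1537 − 1309 = 228
b = Sxy/Sxx = 228/170 = 1.341176
a = ȳ − b·x̄ = 13.222222 − 1.341176·11 = -1.530719

-1.53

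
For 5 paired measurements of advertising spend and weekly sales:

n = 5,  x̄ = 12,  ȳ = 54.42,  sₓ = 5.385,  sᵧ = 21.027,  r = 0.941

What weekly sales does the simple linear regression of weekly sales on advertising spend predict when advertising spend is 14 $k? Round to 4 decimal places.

61.7687

b = r · sᵧ/sₓ = 0.941 · 21.027/5.385 = 3.674356
a = ȳ − b·x̄ = 54.42 − 3.674356·12 = 10.327728
ŷ(14) = a + b·14 = 10.327728 + 3.674356·14 = 61.768712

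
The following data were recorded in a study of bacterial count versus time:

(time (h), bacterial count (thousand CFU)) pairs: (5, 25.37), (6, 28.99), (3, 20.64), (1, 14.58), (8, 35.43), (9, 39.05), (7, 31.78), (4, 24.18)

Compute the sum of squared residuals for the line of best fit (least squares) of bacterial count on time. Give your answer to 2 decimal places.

2.72

n = 8, Σx = 43, Σy = 220.02, Σxy = 1331.36, Σx² = 281, Σy² = 6497.4712
Sxx = Σx² − (Σx)²/n = 281 − 231.125 = 49.875
Sxy = Σxy − (Σx)(Σy)/n = 1331.36 − 1182.6075 = 148.7525
Syy = Σy² − (Σy)²/n = 6497.4712 − 6051.10005 = 446.37115
b = Sxy/Sxx = 148.7525/49.875 = 2.982506
SSE = Syy − b·Sxy = 446.37115 − 2.982506·148.7525 = 2.715887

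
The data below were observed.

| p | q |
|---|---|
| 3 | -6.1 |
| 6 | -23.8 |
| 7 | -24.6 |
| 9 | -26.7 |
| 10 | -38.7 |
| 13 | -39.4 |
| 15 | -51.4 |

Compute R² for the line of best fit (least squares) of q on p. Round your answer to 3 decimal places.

0.931

n = 7, Σx = 63, Σy = -210.7, Σxy = -2243.8, Σx² = 669, Σy² = 7613.71
Sxx = Σx² − (Σx)²/n = 669 − 567 = 102
Sxy = Σxy − (Σx)(Σy)/n = -2243.8 − (-1896.3) = -347.5
Syy = Σy² − (Σy)²/n = 7613.71 − 6342.07 = 1271.64
R² = Sxy²/(Sxx·Syy) = (-347.5)²/(102·1271.64) = 0.930991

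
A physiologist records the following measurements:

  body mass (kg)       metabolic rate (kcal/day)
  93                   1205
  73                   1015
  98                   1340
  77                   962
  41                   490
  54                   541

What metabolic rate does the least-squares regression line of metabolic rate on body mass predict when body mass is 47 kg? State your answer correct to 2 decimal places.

n = 6, Σx = 436, Σy = 5553, Σxy = 440858, Σx² = 34108
Sxx = Σx² − (Σx)²/n = 34108 − 31682.666667 = 2425.333333
Sxy = Σxy − (Σx)(Σy)/n = 440858 − 403518 = 37340
b = Sxy/Sxx = 37340/2425.333333 = 15.395822
a = ȳ − b·x̄ = 925.5 − 15.395822·72.666667 = -193.263057
ŷ(47) = a + b·47 = -193.263057 + 15.395822·47 = 530.340572

530.34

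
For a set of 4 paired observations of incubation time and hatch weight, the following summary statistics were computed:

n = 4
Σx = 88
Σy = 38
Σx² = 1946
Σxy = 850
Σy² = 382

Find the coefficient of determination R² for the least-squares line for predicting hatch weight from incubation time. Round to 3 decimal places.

0.933

Sxx = Σx² − (Σx)²/n = 1946 − 1936 = 10
Sxy = Σxy − (Σx)(Σy)/n = 850 − 836 = 14
Syy = Σy² − (Σy)²/n = 382 − 361 = 21
R² = Sxy²/(Sxx·Syy) = (14)²/(10·21) = 0.933333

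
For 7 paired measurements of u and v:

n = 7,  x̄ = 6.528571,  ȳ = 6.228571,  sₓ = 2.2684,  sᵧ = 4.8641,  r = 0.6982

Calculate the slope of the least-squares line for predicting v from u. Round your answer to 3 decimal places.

1.497

b = r · sᵧ/sₓ = 0.6982 · 4.8641/2.2684 = 1.497141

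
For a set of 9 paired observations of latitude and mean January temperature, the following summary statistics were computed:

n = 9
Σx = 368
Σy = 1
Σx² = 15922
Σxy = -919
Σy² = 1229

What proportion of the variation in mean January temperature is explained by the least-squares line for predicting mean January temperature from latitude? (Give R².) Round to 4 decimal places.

0.8570

Sxx = Σx² − (Σx)²/n = 15922 − 15047.111111 = 874.888889
Sxy = Σxy − (Σx)(Σy)/n = -919 − 40.888889 = -959.888889
Syy = Σy² − (Σy)²/n = 1229 − 0.111111 = 1228.888889
R² = Sxy²/(Sxx·Syy) = (-959.888889)²/(874.888889·1228.888889) = 0.856991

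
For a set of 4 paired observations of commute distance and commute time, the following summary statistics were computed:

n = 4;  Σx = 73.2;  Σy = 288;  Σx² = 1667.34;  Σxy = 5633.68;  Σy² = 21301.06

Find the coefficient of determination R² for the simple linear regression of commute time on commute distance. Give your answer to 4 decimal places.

Sxx = Σx² − (Σx)²/n = 1667.34 − 1339.56 = 327.78
Sxy = Σxy − (Σx)(Σy)/n = 5633.68 − 5270.4 = 363.28
Syy = Σy² − (Σy)²/n = 21301.06 − 20736 = 565.06
R² = Sxy²/(Sxx·Syy) = (363.28)²/(327.78·565.06) = 0.712535

0.7125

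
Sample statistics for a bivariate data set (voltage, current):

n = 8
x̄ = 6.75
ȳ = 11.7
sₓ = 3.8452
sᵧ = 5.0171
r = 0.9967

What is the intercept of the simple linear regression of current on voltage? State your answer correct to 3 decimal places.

b = r · sᵧ/sₓ = 0.9967 · 5.0171/3.8452 = 1.300464
a = ȳ − b·x̄ = 11.7 − 1.300464·6.75 = 2.921869

2.922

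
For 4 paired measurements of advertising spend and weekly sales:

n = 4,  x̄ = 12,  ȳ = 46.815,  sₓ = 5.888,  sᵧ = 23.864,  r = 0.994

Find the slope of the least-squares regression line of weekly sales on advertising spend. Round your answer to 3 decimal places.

b = r · sᵧ/sₓ = 0.994 · 23.864/5.888 = 4.028671

4.029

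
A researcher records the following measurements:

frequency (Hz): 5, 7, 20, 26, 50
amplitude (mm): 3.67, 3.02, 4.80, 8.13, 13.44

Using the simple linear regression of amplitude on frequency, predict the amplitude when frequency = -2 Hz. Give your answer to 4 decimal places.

1.1514

n = 5, Σx = 108, Σy = 33.06, Σxy = 1018.87, Σx² = 3650
Sxx = Σx² − (Σx)²/n = 3650 − 2332.8 = 1317.2
Sxy = Σxy − (Σx)(Σy)/n = 1018.87 − 714.096 = 304.774
b = Sxy/Sxx = 304.774/1317.2 = 0.231380
a = ȳ − b·x̄ = 6.612 − 0.231380·21.6 = 1.614188
ŷ(-2) = a + b·-2 = 1.614188 + 0.231380·(-2) = 1.151427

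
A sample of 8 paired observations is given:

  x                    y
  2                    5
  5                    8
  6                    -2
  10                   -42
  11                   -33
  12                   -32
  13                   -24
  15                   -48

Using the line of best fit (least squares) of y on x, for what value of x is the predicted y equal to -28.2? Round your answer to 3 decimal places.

n = 8, Σx = 74, Σy = -168, Σxy = -2161, Σx² = 824
Sxx = Σx² − (Σx)²/n = 824 − 684.5 = 139.5
Sxy = Σxy − (Σx)(Σy)/n = -2161 − (-1554) = -607
b = Sxy/Sxx = -607/139.5 = -4.351254
a = ȳ − b·x̄ = -21 − (-4.351254)·9.25 = 19.249104
Set a + b·x = -28.2: x = (-28.2 − 19.249104) / (-4.351254) = 10.904695

10.905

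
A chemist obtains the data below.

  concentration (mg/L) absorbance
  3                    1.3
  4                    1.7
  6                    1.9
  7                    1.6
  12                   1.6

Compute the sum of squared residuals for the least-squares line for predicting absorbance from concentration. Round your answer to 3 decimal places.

n = 5, Σx = 32, Σy = 8.1, Σxy = 52.5, Σx² = 254, Σy² = 13.31
Sxx = Σx² − (Σx)²/n = 254 − 204.8 = 49.2
Sxy = Σxy − (Σx)(Σy)/n = 52.5 − 51.84 = 0.66
Syy = Σy² − (Σy)²/n = 13.31 − 13.122 = 0.188
b = Sxy/Sxx = 0.66/49.2 = 0.013415
SSE = Syy − b·Sxy = 0.188 − 0.013415·0.66 = 0.179146

0.179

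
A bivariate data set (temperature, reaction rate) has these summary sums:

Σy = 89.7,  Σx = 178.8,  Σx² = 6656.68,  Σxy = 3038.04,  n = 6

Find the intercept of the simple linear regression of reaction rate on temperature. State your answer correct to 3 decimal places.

Sxx = Σx² − (Σx)²/n = 6656.68 − 5328.24 = 1328.44
Sxy = Σxy − (Σx)(Σy)/n = 3038.04 − 2673.06 = 364.98
b = Sxy/Sxx = 364.98/1328.44 = 0.274743
a = ȳ − b·x̄ = 14.95 − 0.274743·29.8 = 6.762649

6.763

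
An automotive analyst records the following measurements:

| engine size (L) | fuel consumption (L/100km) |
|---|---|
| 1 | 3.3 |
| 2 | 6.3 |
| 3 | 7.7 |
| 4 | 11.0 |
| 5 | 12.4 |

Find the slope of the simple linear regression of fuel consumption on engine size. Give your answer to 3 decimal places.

2.290

n = 5, Σx = 15, Σy = 40.7, Σxy = 145, Σx² = 55
Sxx = Σx² − (Σx)²/n = 55 − 45 = 10
Sxy = Σxy − (Σx)(Σy)/n = 145 − 122.1 = 22.9
b = Sxy/Sxx = 22.9/10 = 2.29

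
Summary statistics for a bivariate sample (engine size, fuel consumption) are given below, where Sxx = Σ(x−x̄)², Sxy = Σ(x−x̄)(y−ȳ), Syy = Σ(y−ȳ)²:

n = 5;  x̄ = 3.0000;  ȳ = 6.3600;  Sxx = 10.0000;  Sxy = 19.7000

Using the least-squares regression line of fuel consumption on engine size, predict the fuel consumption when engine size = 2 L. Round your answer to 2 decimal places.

4.39

b = Sxy/Sxx = 19.7/10 = 1.97
a = ȳ − b·x̄ = 6.36 − 1.97·3 = 0.45
ŷ(2) = a + b·2 = 0.45 + 1.97·2 = 4.39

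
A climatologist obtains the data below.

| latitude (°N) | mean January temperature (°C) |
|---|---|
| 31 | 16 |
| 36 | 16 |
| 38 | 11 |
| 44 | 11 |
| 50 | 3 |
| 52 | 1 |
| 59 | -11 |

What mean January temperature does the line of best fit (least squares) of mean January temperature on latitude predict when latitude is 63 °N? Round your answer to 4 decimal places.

-10.7701

n = 7, Σx = 310, Σy = 47, Σxy = 1527, Σx² = 14322
Sxx = Σx² − (Σx)²/n = 14322 − 13728.571429 = 593.428571
Sxy = Σxy − (Σx)(Σy)/n = 1527 − 2081.428571 = -554.428571
b = Sxy/Sxx = -554.428571/593.428571 = -0.934280
a = ȳ − b·x̄ = 6.714286 − (-0.934280)·44.285714 = 48.089552
ŷ(63) = a + b·63 = 48.089552 + (-0.934280)·63 = -10.770101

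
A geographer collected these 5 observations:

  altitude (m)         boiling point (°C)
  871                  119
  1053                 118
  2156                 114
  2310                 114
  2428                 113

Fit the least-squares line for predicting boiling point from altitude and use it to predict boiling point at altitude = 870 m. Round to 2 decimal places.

n = 5, Σx = 8818, Σy = 578, Σxy = 1011391, Σx² = 17747070
Sxx = Σx² − (Σx)²/n = 17747070 − 15551424.8 = 2195645.2
Sxy = Σxy − (Σx)(Σy)/n = 1011391 − 1019360.8 = -7969.8
b = Sxy/Sxx = -7969.8/2195645.2 = -0.003630
a = ȳ − b·x̄ = 115.6 − (-0.003630)·1763.6 = 122.001553
ŷ(870) = a + b·870 = 122.001553 + (-0.003630)·870 = 118.843608

118.84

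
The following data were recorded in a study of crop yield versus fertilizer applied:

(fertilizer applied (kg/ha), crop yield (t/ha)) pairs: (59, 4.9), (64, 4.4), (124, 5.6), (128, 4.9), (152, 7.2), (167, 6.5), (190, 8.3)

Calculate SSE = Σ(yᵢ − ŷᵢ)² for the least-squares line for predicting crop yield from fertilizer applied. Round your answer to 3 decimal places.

n = 7, Σx = 884, Σy = 41.8, Σxy = 5649.2, Σx² = 126430, Σy² = 261.72
Sxx = Σx² − (Σx)²/n = 126430 − 111636.571429 = 14793.428571
Sxy = Σxy − (Σx)(Σy)/n = 5649.2 − 5278.742857 = 370.457143
Syy = Σy² − (Σy)²/n = 261.72 − 249.605714 = 12.114286
b = Sxy/Sxx = 370.457143/14793.428571 = 0.025042
SSE = Syy − b·Sxy = 12.114286 − 0.025042·370.457143 = 2.837295

2.837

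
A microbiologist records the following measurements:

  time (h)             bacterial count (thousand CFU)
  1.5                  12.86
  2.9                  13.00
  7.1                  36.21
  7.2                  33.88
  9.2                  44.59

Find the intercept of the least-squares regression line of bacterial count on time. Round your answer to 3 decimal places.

n = 5, Σx = 27.9, Σy = 140.54, Σxy = 968.245, Σx² = 197.55
Sxx = Σx² − (Σx)²/n = 197.55 − 155.682 = 41.868
Sxy = Σxy − (Σx)(Σy)/n = 968.245 − 784.2132 = 184.0318
b = Sxy/Sxx = 184.0318/41.868 = 4.395524
a = ȳ − b·x̄ = 28.108 − 4.395524·5.58 = 3.580976

3.581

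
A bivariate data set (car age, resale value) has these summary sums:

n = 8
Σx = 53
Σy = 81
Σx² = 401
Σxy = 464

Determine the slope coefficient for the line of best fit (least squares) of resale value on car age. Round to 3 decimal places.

Sxx = Σx² − (Σx)²/n = 401 − 351.125 = 49.875
Sxy = Σxy − (Σx)(Σy)/n = 464 − 536.625 = -72.625
b = Sxy/Sxx = -72.625/49.875 = -1.456140

-1.456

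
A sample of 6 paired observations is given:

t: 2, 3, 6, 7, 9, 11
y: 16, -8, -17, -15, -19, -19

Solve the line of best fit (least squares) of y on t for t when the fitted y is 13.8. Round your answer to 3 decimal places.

-1.351

n = 6, Σx = 38, Σy = -62, Σxy = -579, Σx² = 300
Sxx = Σx² − (Σx)²/n = 300 − 240.666667 = 59.333333
Sxy = Σxy − (Σx)(Σy)/n = -579 − (-392.666667) = -186.333333
b = Sxy/Sxx = -186.333333/59.333333 = -3.140449
a = ȳ − b·x̄ = -10.333333 − (-3.140449)·6.333333 = 9.556180
Set a + b·x = 13.8: x = (13.8 − 9.556180) / (-3.140449) = -1.351342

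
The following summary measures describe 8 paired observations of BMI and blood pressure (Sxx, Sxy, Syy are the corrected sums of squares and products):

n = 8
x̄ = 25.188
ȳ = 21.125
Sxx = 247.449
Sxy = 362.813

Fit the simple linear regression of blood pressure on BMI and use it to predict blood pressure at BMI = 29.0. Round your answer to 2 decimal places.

26.71

b = Sxy/Sxx = 362.813/247.449 = 1.466213
a = ȳ − b·x̄ = 21.125 − 1.466213·25.188 = -15.805979
ŷ(29.0) = a + b·29.0 = -15.805979 + 1.466213·29 = 26.714205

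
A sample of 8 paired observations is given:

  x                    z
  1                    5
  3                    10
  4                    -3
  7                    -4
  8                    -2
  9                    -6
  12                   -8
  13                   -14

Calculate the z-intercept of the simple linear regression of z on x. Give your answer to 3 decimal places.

8.271

n = 8, Σx = 57, Σy = -22, Σxy = -353, Σx² = 533
Sxx = Σx² − (Σx)²/n = 533 − 406.125 = 126.875
Sxy = Σxy − (Σx)(Σy)/n = -353 − (-156.75) = -196.25
b = Sxy/Sxx = -196.25/126.875 = -1.546798
a = ȳ − b·x̄ = -2.75 − (-1.546798)·7.125 = 8.270936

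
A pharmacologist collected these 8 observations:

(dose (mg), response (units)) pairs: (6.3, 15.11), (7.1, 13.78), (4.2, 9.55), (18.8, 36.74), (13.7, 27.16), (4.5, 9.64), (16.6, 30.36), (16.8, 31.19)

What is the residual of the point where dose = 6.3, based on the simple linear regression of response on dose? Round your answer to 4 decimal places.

1.7409

n = 8, Σx = 88, Σy = 173.53, Σxy = 2367.293, Σx² = 1226.92
Sxx = Σx² − (Σx)²/n = 1226.92 − 968 = 258.92
Sxy = Σxy − (Σx)(Σy)/n = 2367.293 − 1908.83 = 458.463
b = Sxy/Sxx = 458.463/258.92 = 1.770674
a = ȳ − b·x̄ = 21.69125 − 1.770674·11 = 2.213832
ŷ(6.3) = 2.213832 + 1.770674·6.3 = 13.369081
residual = y − ŷ = 15.11 − 13.369081 = 1.740919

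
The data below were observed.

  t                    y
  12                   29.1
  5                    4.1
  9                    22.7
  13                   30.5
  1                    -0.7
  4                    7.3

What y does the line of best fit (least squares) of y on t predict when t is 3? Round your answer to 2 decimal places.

n = 6, Σx = 44, Σy = 93, Σxy = 999, Σx² = 436
Sxx = Σx² − (Σx)²/n = 436 − 322.666667 = 113.333333
Sxy = Σxy − (Σx)(Σy)/n = 999 − 682 = 317
b = Sxy/Sxx = 317/113.333333 = 2.797059
a = ȳ − b·x̄ = 15.5 − 2.797059·7.333333 = -5.011765
ŷ(3) = a + b·3 = -5.011765 + 2.797059·3 = 3.379412

3.38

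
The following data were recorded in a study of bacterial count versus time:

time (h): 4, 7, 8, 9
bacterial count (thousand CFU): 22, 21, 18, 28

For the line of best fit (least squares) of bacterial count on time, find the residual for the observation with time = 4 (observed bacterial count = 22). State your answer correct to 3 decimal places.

n = 4, Σx = 28, Σy = 89, Σxy = 631, Σx² = 210
Sxx = Σx² − (Σx)²/n = 210 − 196 = 14
Sxy = Σxy − (Σx)(Σy)/n = 631 − 623 = 8
b = Sxy/Sxx = 8/14 = 0.571429
a = ȳ − b·x̄ = 22.25 − 0.571429·7 = 18.25
ŷ(4) = 18.25 + 0.571429·4 = 20.535714
residual = y − ŷ = 22 − 20.535714 = 1.464286

1.464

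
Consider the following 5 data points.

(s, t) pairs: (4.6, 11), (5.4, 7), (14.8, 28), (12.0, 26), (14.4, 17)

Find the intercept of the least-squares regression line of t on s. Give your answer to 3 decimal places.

2.059

n = 5, Σx = 51.2, Σy = 89, Σxy = 1059.6, Σx² = 620.72
Sxx = Σx² − (Σx)²/n = 620.72 − 524.288 = 96.432
Sxy = Σxy − (Σx)(Σy)/n = 1059.6 − 911.36 = 148.24
b = Sxy/Sxx = 148.24/96.432 = 1.537249
a = ȳ − b·x̄ = 17.8 − 1.537249·10.24 = 2.058570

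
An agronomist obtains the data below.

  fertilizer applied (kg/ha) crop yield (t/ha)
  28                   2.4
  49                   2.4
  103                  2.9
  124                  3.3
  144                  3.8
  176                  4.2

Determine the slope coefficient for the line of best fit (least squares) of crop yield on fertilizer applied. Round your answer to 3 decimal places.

0.013

n = 6, Σx = 624, Σy = 19, Σxy = 2179.1, Σx² = 80882
Sxx = Σx² − (Σx)²/n = 80882 − 64896 = 15986
Sxy = Σxy − (Σx)(Σy)/n = 2179.1 − 1976 = 203.1
b = Sxy/Sxx = 203.1/15986 = 0.012705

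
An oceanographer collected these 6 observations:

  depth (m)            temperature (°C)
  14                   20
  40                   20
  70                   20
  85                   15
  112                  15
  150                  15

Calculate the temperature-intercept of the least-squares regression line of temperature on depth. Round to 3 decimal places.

21.150

n = 6, Σx = 471, Σy = 105, Σxy = 7685, Σx² = 48965
Sxx = Σx² − (Σx)²/n = 48965 − 36973.5 = 11991.5
Sxy = Σxy − (Σx)(Σy)/n = 7685 − 8242.5 = -557.5
b = Sxy/Sxx = -557.5/11991.5 = -0.046491
a = ȳ − b·x̄ = 17.5 − (-0.046491)·78.5 = 21.149564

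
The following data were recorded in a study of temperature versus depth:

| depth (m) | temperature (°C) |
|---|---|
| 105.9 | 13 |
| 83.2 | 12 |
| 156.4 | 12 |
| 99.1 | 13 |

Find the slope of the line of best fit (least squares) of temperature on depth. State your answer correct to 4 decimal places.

n = 4, Σx = 444.6, Σy = 50, Σxy = 5540.2, Σx² = 52418.82
Sxx = Σx² − (Σx)²/n = 52418.82 − 49417.29 = 3001.53
Sxy = Σxy − (Σx)(Σy)/n = 5540.2 − 5557.5 = -17.3
b = Sxy/Sxx = -17.3/3001.53 = -0.005764

-0.0058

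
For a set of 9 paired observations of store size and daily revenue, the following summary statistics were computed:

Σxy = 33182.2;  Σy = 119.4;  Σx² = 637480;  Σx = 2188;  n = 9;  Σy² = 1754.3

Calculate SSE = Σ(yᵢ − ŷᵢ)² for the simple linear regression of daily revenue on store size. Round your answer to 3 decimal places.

6.723

Sxx = Σx² − (Σx)²/n = 637480 − 531927.111111 = 105552.888889
Sxy = Σxy − (Σx)(Σy)/n = 33182.2 − 29027.466667 = 4154.733333
Syy = Σy² − (Σy)²/n = 1754.3 − 1584.04 = 170.26
b = Sxy/Sxx = 4154.733333/105552.888889 = 0.039362
SSE = Syy − b·Sxy = 170.26 − 0.039362·4154.733333 = 6.722940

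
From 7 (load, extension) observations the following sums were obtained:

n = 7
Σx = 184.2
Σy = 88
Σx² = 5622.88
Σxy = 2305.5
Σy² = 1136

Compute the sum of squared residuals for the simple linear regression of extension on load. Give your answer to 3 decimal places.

29.581

Sxx = Σx² − (Σx)²/n = 5622.88 − 4847.091429 = 775.788571
Sxy = Σxy − (Σx)(Σy)/n = 2305.5 − 2315.657143 = -10.157143
Syy = Σy² − (Σy)²/n = 1136 − 1106.285714 = 29.714286
b = Sxy/Sxx = -10.157143/775.788571 = -0.013093
SSE = Syy − b·Sxy = 29.714286 − (-0.013093)·(-10.157143) = 29.581302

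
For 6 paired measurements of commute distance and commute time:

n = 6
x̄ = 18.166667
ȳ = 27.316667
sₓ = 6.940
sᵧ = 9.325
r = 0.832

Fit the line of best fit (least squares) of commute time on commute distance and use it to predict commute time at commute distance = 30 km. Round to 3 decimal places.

40.545

b = r · sᵧ/sₓ = 0.832 · 9.325/6.94 = 1.117925
a = ȳ − b·x̄ = 27.316667 − 1.117925·18.166667 = 7.007694
ŷ(30) = a + b·30 = 7.007694 + 1.117925·30 = 40.545447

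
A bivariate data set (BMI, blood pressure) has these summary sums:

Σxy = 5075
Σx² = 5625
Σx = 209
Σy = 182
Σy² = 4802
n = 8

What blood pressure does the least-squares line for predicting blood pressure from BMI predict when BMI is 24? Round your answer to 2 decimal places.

18.62

Sxx = Σx² − (Σx)²/n = 5625 − 5460.125 = 164.875
Sxy = Σxy − (Σx)(Σy)/n = 5075 − 4754.75 = 320.25
b = Sxy/Sxx = 320.25/164.875 = 1.942381
a = ȳ − b·x̄ = 22.75 − 1.942381·26.125 = -27.994693
ŷ(24) = a + b·24 = -27.994693 + 1.942381·24 = 18.622441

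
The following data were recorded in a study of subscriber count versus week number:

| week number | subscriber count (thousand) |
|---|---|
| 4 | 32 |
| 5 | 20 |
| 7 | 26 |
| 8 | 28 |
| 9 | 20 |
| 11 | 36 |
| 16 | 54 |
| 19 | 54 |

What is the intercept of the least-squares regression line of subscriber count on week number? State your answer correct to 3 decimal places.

11.542

n = 8, Σx = 79, Σy = 270, Σxy = 3100, Σx² = 973
Sxx = Σx² − (Σx)²/n = 973 − 780.125 = 192.875
Sxy = Σxy − (Σx)(Σy)/n = 3100 − 2666.25 = 433.75
b = Sxy/Sxx = 433.75/192.875 = 2.248866
a = ȳ − b·x̄ = 33.75 − 2.248866·9.875 = 11.542450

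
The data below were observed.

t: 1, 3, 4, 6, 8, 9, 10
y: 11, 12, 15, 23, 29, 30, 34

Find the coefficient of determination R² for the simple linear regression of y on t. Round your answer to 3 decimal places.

0.970

n = 7, Σx = 41, Σy = 154, Σxy = 1087, Σx² = 307, Σy² = 3916
Sxx = Σx² − (Σx)²/n = 307 − 240.142857 = 66.857143
Sxy = Σxy − (Σx)(Σy)/n = 1087 − 902 = 185
Syy = Σy² − (Σy)²/n = 3916 − 3388 = 528
R² = Sxy²/(Sxx·Syy) = (185)²/(66.857143·528) = 0.969531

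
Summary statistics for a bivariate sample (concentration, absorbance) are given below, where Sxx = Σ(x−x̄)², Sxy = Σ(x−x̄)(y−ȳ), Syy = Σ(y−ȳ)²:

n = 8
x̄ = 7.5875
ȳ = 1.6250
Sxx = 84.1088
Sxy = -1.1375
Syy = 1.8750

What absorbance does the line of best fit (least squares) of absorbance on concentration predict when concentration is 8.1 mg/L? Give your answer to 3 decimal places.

1.618

b = Sxy/Sxx = -1.1375/84.1088 = -0.013524
a = ȳ − b·x̄ = 1.625 − (-0.013524)·7.5875 = 1.727614
ŷ(8.1) = a + b·8.1 = 1.727614 + (-0.013524)·8.1 = 1.618069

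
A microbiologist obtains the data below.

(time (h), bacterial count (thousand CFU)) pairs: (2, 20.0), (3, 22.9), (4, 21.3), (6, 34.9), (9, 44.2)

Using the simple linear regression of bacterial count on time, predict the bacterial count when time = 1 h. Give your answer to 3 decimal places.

n = 5, Σx = 24, Σy = 143.3, Σxy = 801.1, Σx² = 146
Sxx = Σx² − (Σx)²/n = 146 − 115.2 = 30.8
Sxy = Σxy − (Σx)(Σy)/n = 801.1 − 687.84 = 113.26
b = Sxy/Sxx = 113.26/30.8 = 3.677273
a = ȳ − b·x̄ = 28.66 − 3.677273·4.8 = 11.009091
ŷ(1) = a + b·1 = 11.009091 + 3.677273·1 = 14.686364

14.686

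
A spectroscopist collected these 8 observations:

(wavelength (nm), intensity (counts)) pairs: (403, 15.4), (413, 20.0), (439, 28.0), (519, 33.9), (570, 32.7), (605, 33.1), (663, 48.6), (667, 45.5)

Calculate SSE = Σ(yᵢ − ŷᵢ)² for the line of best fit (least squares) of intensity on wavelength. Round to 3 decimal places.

n = 8, Σx = 4279, Σy = 257.2, Σxy = 145587.1, Σx² = 2370443, Σy² = 9167.48
Sxx = Σx² − (Σx)²/n = 2370443 − 2288730.125 = 81712.875
Sxy = Σxy − (Σx)(Σy)/n = 145587.1 − 137569.85 = 8017.25
Syy = Σy² − (Σy)²/n = 9167.48 − 8268.98 = 898.5
b = Sxy/Sxx = 8017.25/81712.875 = 0.098115
SSE = Syy − b·Sxy = 898.5 − 0.098115·8017.25 = 111.888373

111.888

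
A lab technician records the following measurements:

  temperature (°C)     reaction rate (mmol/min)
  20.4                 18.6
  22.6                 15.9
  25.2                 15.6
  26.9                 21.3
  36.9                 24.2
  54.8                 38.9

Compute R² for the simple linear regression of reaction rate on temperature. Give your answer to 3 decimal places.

0.928

n = 6, Σx = 186.8, Σy = 134.5, Σxy = 4729.57, Σx² = 6650.22, Σy² = 3394.67
Sxx = Σx² − (Σx)²/n = 6650.22 − 5815.706667 = 834.513333
Sxy = Σxy − (Σx)(Σy)/n = 4729.57 − 4187.433333 = 542.136667
Syy = Σy² − (Σy)²/n = 3394.67 − 3015.041667 = 379.628333
R² = Sxy²/(Sxx·Syy) = (542.136667)²/(834.513333·379.628333) = 0.927739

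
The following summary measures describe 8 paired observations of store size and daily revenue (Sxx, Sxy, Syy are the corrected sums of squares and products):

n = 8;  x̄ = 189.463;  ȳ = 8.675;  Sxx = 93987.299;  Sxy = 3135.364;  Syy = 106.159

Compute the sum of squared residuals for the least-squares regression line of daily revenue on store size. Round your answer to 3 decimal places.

b = Sxy/Sxx = 3135.364/93987.299 = 0.033359
SSE = Syy − b·Sxy = 106.159 − 0.033359·3135.364 = 1.565001

1.565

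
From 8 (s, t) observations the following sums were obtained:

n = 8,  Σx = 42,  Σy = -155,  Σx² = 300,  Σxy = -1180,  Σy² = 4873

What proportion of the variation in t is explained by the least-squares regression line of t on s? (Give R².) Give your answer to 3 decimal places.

Sxx = Σx² − (Σx)²/n = 300 − 220.5 = 79.5
Sxy = Σxy − (Σx)(Σy)/n = -1180 − (-813.75) = -366.25
Syy = Σy² − (Σy)²/n = 4873 − 3003.125 = 1869.875
R² = Sxy²/(Sxx·Syy) = (-366.25)²/(79.5·1869.875) = 0.902351

0.902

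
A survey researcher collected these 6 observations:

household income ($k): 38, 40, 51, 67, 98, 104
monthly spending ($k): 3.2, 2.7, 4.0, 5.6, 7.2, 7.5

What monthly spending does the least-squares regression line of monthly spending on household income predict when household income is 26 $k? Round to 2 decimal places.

n = 6, Σx = 398, Σy = 30.2, Σxy = 2294.4, Σx² = 30554
Sxx = Σx² − (Σx)²/n = 30554 − 26400.666667 = 4153.333333
Sxy = Σxy − (Σx)(Σy)/n = 2294.4 − 2003.266667 = 291.133333
b = Sxy/Sxx = 291.133333/4153.333333 = 0.070096
a = ȳ − b·x̄ = 5.033333 − 0.070096·66.333333 = 0.383612
ŷ(26) = a + b·26 = 0.383612 + 0.070096·26 = 2.206116

2.21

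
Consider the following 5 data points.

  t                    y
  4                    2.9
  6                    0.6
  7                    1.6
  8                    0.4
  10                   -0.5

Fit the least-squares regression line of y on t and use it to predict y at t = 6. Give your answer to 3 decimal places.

1.520

n = 5, Σx = 35, Σy = 5, Σxy = 24.6, Σx² = 265
Sxx = Σx² − (Σx)²/n = 265 − 245 = 20
Sxy = Σxy − (Σx)(Σy)/n = 24.6 − 35 = -10.4
b = Sxy/Sxx = -10.4/20 = -0.52
a = ȳ − b·x̄ = 1 − (-0.52)·7 = 4.64
ŷ(6) = a + b·6 = 4.64 + (-0.52)·6 = 1.52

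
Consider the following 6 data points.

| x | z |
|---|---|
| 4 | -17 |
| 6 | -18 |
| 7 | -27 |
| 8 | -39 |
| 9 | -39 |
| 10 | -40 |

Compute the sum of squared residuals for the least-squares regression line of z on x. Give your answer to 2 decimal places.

84.11

n = 6, Σx = 44, Σy = -180, Σxy = -1428, Σx² = 346, Σy² = 5984
Sxx = Σx² − (Σx)²/n = 346 − 322.666667 = 23.333333
Sxy = Σxy − (Σx)(Σy)/n = -1428 − (-1320) = -108
Syy = Σy² − (Σy)²/n = 5984 − 5400 = 584
b = Sxy/Sxx = -108/23.333333 = -4.628571
SSE = Syy − b·Sxy = 584 − (-4.628571)·(-108) = 84.114286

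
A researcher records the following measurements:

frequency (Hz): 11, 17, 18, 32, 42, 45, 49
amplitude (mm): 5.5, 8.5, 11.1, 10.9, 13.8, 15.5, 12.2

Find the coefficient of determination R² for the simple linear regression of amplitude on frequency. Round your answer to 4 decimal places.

0.7241

n = 7, Σx = 214, Σy = 77.5, Σxy = 2628.5, Σx² = 7948, Σy² = 924.05
Sxx = Σx² − (Σx)²/n = 7948 − 6542.285714 = 1405.714286
Sxy = Σxy − (Σx)(Σy)/n = 2628.5 − 2369.285714 = 259.214286
Syy = Σy² − (Σy)²/n = 924.05 − 858.035714 = 66.014286
R² = Sxy²/(Sxx·Syy) = (259.214286)²/(1405.714286·66.014286) = 0.724074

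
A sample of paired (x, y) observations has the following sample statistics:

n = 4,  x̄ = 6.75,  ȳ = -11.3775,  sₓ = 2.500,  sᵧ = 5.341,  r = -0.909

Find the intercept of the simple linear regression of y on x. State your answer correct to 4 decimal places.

1.7309

b = r · sᵧ/sₓ = -0.909 · 5.341/2.5 = -1.941988
a = ȳ − b·x̄ = -11.3775 − (-1.941988)·6.75 = 1.730916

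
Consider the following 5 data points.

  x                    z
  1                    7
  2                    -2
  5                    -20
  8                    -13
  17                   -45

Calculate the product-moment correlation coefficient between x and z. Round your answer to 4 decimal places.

n = 5, Σx = 33, Σy = -73, Σxy = -966, Σx² = 383, Σy² = 2647
Sxx = Σx² − (Σx)²/n = 383 − 217.8 = 165.2
Sxy = Σxy − (Σx)(Σy)/n = -966 − (-481.8) = -484.2
Syy = Σy² − (Σy)²/n = 2647 − 1065.8 = 1581.2
r = Sxy/√(Sxx·Syy) = -484.2/√(261214.24) = -484.2/511.091225 = -0.947385

-0.9474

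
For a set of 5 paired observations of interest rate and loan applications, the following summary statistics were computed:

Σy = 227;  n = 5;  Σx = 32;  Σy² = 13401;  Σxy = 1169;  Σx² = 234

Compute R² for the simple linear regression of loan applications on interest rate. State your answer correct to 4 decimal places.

Sxx = Σx² − (Σx)²/n = 234 − 204.8 = 29.2
Sxy = Σxy − (Σx)(Σy)/n = 1169 − 1452.8 = -283.8
Syy = Σy² − (Σy)²/n = 13401 − 10305.8 = 3095.2
R² = Sxy²/(Sxx·Syy) = (-283.8)²/(29.2·3095.2) = 0.891155

0.8912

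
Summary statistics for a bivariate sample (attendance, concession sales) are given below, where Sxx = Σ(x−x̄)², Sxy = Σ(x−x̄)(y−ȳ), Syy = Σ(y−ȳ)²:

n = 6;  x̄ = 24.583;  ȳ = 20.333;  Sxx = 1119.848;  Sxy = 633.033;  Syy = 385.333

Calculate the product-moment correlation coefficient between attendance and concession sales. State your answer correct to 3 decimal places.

r = Sxy/√(Sxx·Syy) = 633.033/√(431514.389384) = 633.033/656.897549 = 0.963671

0.964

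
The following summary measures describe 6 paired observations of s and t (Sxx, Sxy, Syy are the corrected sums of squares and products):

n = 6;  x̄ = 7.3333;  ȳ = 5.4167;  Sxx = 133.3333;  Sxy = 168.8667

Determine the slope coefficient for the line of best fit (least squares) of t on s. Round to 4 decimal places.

1.2665

b = Sxy/Sxx = 168.8667/133.3333 = 1.266501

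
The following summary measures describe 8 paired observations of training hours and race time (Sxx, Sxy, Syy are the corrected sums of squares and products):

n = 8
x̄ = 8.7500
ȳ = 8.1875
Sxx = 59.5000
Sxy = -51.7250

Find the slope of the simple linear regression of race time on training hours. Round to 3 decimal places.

-0.869

b = Sxy/Sxx = -51.725/59.5 = -0.869328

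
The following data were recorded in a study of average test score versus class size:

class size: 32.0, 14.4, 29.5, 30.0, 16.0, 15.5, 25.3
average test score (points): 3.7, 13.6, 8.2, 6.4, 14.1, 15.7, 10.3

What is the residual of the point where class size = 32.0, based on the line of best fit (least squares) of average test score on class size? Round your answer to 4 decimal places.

-1.7737

n = 7, Σx = 162.7, Σy = 72, Σxy = 1477.68, Σx² = 4137.95
Sxx = Σx² − (Σx)²/n = 4137.95 − 3781.612857 = 356.337143
Sxy = Σxy − (Σx)(Σy)/n = 1477.68 − 1673.485714 = -195.805714
b = Sxy/Sxx = -195.805714/356.337143 = -0.549496
a = ȳ − b·x̄ = 10.285714 − (-0.549496)·23.242857 = 23.057563
ŷ(32.0) = 23.057563 + (-0.549496)·32 = 5.473702
residual = y − ŷ = 3.7 − 5.473702 = -1.773702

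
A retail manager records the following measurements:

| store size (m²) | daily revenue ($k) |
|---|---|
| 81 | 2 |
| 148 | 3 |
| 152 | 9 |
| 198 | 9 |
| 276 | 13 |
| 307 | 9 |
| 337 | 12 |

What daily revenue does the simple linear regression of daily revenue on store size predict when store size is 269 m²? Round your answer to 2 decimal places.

10.13

n = 7, Σx = 1499, Σy = 57, Σxy = 14151, Σx² = 374767
Sxx = Σx² − (Σx)²/n = 374767 − 321000.142857 = 53766.857143
Sxy = Σxy − (Σx)(Σy)/n = 14151 − 12206.142857 = 1944.857143
b = Sxy/Sxx = 1944.857143/53766.857143 = 0.036172
a = ȳ − b·x̄ = 8.142857 − 0.036172·214.142857 = 0.396872
ŷ(269) = a + b·269 = 0.396872 + 0.036172·269 = 10.127152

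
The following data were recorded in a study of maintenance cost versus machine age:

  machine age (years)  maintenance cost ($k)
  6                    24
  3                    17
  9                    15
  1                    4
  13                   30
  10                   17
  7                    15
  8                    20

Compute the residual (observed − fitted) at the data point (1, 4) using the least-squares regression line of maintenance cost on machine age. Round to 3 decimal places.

n = 8, Σx = 57, Σy = 142, Σxy = 1159, Σx² = 509
Sxx = Σx² − (Σx)²/n = 509 − 406.125 = 102.875
Sxy = Σxy − (Σx)(Σy)/n = 1159 − 1011.75 = 147.25
b = Sxy/Sxx = 147.25/102.875 = 1.431349
a = ȳ − b·x̄ = 17.75 − 1.431349·7.125 = 7.551640
ŷ(1) = 7.551640 + 1.431349·1 = 8.982989
residual = y − ŷ = 4 − 8.982989 = -4.982989

-4.983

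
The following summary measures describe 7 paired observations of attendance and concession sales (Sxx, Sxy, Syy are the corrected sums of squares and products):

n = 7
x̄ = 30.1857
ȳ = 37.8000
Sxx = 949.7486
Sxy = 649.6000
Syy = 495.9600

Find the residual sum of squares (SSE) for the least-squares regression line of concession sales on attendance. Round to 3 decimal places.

51.653

b = Sxy/Sxx = 649.6/949.7486 = 0.683970
SSE = Syy − b·Sxy = 495.96 − 0.683970·649.6 = 51.652780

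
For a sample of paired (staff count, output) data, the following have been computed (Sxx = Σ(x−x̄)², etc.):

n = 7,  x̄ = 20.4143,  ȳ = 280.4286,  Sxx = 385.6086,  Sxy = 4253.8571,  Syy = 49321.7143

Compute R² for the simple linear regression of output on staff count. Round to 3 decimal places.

0.951

R² = Sxy²/(Sxx·Syy) = (4253.8571)²/(385.6086·49321.7143) = 0.951439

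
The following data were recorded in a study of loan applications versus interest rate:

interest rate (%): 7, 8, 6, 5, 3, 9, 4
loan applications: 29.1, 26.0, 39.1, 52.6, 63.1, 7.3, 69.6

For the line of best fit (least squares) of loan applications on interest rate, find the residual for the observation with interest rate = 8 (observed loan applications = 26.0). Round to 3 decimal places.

n = 7, Σx = 42, Σy = 286.8, Σxy = 1442.7, Σx² = 280
Sxx = Σx² − (Σx)²/n = 280 − 252 = 28
Sxy = Σxy − (Σx)(Σy)/n = 1442.7 − 1720.8 = -278.1
b = Sxy/Sxx = -278.1/28 = -9.932143
a = ȳ − b·x̄ = 40.971429 − (-9.932143)·6 = 100.564286
ŷ(8) = 100.564286 + (-9.932143)·8 = 21.107143
residual = y − ŷ = 26.0 − 21.107143 = 4.892857

4.893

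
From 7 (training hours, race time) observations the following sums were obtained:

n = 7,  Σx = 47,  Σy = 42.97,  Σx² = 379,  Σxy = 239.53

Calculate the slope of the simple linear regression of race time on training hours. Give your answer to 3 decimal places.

-0.772

Sxx = Σx² − (Σx)²/n = 379 − 315.571429 = 63.428571
Sxy = Σxy − (Σx)(Σy)/n = 239.53 − 288.512857 = -48.982857
b = Sxy/Sxx = -48.982857/63.428571 = -0.772252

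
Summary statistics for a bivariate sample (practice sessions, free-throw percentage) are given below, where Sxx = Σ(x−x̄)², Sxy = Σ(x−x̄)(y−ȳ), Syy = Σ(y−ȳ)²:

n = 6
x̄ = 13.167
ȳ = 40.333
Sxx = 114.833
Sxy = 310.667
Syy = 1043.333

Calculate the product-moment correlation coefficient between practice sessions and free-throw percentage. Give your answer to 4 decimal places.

r = Sxy/√(Sxx·Syy) = 310.667/√(119809.058389) = 310.667/346.134451 = 0.897533

0.8975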